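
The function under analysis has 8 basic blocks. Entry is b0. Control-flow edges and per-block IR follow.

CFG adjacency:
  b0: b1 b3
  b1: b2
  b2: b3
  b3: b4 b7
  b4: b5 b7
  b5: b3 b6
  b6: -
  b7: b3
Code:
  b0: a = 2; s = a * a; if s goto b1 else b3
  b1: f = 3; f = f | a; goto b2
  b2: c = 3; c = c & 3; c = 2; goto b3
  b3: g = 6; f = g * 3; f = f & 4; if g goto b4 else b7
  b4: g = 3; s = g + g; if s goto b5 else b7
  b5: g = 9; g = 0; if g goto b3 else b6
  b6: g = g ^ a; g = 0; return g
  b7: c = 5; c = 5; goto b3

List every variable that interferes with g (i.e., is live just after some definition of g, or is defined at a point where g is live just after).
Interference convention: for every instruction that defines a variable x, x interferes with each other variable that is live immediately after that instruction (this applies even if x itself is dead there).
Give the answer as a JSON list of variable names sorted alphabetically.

Answer: ["a", "f"]

Derivation:
def/use:
  b0 def {a,s} use ∅
  b1 def {f} use {a}
  b2 def {c} use ∅
  b3 def {f,g} use ∅
  b4 def {g,s} use ∅
  b5 def {g} use ∅
  b6 def {g} use {a,g}
  b7 def {c} use ∅

Backward fixpoint:
  b0 li=∅ lo={a}
  b1 li={a} lo={a}
  b2 li={a} lo={a}
  b3 li={a} lo={a}
  b4 li={a} lo={a}
  b5 li={a} lo={a,g}
  b6 li={a,g} lo=∅
  b7 li={a} lo={a}

Interfere edges:
  a — {c,f,g,s}
  c — {a}
  f — {a,g}
  g — {a,f}
  s — {a}

N(g) = ["a", "f"]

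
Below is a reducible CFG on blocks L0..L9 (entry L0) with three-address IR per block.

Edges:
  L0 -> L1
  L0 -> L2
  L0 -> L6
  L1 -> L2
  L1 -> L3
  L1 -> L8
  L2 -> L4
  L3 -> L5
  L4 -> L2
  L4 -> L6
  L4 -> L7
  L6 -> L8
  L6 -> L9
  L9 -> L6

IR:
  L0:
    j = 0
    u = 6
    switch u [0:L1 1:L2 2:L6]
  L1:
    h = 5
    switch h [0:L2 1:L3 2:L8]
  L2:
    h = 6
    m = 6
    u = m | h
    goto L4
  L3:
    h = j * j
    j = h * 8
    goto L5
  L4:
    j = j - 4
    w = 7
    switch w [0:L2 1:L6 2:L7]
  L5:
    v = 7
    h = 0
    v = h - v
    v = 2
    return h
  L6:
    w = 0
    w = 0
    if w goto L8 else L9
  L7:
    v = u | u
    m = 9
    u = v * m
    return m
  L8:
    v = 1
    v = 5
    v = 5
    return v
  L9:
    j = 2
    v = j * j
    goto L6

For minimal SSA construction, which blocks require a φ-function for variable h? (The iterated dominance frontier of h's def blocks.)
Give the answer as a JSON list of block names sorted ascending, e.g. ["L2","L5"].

Answer: ["L2", "L6", "L8"]

Derivation:
idom tree: L1←L0 L2←L0 L3←L1 L4←L2 L5←L3 L6←L0 L7←L4 L8←L0 L9←L6
Dom at joins:
  L2: preds {L0,L1,L4}: {L0} ∩ {L0,L1} ∩ {L0,L2,L4} = {L0}; idom=L0
  L6: preds {L0,L4,L9}: {L0} ∩ {L0,L2,L4} ∩ {L0,L6,L9} = {L0}; idom=L0
  L8: preds {L1,L6}: {L0,L1} ∩ {L0,L6} = {L0}; idom=L0

DF derivation:
  L2←L0: walk · to L0
  L2←L1: walk L1 to L0
  L2←L4: walk L4→L2 to L0
  L6←L0: walk · to L0
  L6←L4: walk L4→L2 to L0
  L6←L9: walk L9→L6 to L0
  L8←L1: walk L1 to L0
  L8←L6: walk L6 to L0
  L0: DF=∅
  L1: DF={L2,L8}
  L2: DF={L2,L6}
  L3: DF=∅
  L4: DF={L2,L6}
  L5: DF=∅
  L6: DF={L6,L8}
  L7: DF=∅
  L8: DF=∅
  L9: DF={L6}

φ for h: defs {L1,L2,L3,L5}
  DF⁺ = {L2,L6,L8}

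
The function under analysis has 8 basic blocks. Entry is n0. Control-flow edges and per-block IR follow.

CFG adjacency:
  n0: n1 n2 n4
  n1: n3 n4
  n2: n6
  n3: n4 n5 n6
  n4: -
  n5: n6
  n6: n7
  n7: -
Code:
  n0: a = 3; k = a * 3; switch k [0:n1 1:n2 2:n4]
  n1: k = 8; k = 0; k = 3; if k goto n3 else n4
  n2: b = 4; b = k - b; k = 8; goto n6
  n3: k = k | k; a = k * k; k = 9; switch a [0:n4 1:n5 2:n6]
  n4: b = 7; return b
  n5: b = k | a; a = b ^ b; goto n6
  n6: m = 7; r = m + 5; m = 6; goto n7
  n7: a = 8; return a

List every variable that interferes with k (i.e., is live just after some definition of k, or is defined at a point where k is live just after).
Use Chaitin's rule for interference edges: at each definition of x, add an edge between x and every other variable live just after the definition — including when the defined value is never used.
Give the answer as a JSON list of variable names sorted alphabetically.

Per-block:
  n0: {a,k} / ∅
  n1: {k} / ∅
  n2: {b,k} / {k}
  n3: {a,k} / {k}
  n4: {b} / ∅
  n5: {a,b} / {a,k}
  n6: {m,r} / ∅
  n7: {a} / ∅

Liveness:
  live n0: ∅→{k}
  live n1: ∅→{k}
  live n2: {k}→∅
  live n3: {k}→{a,k}
  live n4: ∅→∅
  live n5: {a,k}→∅
  live n6: ∅→∅
  live n7: ∅→∅

Conflict graph:
  a: {k}
  b: {k}
  k: {a,b}
  m: ∅
  r: ∅

N(k) = ["a", "b"]

Answer: ["a", "b"]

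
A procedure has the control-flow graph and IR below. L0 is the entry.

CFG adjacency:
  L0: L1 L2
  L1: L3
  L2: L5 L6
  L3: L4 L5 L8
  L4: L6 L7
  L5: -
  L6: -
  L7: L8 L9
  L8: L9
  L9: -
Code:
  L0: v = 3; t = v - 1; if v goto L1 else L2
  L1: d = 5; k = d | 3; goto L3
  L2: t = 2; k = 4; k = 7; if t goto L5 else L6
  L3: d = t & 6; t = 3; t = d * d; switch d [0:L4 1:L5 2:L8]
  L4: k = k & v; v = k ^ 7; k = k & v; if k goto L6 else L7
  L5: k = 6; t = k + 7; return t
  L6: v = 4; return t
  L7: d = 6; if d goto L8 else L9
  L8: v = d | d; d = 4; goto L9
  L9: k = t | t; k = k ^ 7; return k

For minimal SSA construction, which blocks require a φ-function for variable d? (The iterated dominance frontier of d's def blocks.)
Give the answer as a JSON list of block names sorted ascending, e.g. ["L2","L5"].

Answer: ["L5", "L6", "L8", "L9"]

Derivation:
idom tree: L1←L0 L2←L0 L3←L1 L4←L3 L5←L0 L6←L0 L7←L4 L8←L3 L9←L3
Dom at joins:
  L5: preds {L2,L3}: {L0,L2} ∩ {L0,L1,L3} = {L0}; idom=L0
  L6: preds {L2,L4}: {L0,L2} ∩ {L0,L1,L3,L4} = {L0}; idom=L0
  L8: preds {L3,L7}: {L0,L1,L3} ∩ {L0,L1,L3,L4,L7} = {L0,L1,L3}; idom=L3
  L9: preds {L7,L8}: {L0,L1,L3,L4,L7} ∩ {L0,L1,L3,L8} = {L0,L1,L3}; idom=L3

DF walk-up:
  L5←L2: walk L2 to L0
  L5←L3: walk L3→L1 to L0
  L6←L2: walk L2 to L0
  L6←L4: walk L4→L3→L1 to L0
  L8←L3: walk · to L3
  L8←L7: walk L7→L4 to L3
  L9←L7: walk L7→L4 to L3
  L9←L8: walk L8 to L3
  L0 → ∅
  L1 → {L5,L6}
  L2 → {L5,L6}
  L3 → {L5,L6}
  L4 → {L6,L8,L9}
  L5 → ∅
  L6 → ∅
  L7 → {L8,L9}
  L8 → {L9}
  L9 → ∅

φ for d: defs {L1,L3,L7,L8}
  DF⁺ = {L5,L6,L8,L9}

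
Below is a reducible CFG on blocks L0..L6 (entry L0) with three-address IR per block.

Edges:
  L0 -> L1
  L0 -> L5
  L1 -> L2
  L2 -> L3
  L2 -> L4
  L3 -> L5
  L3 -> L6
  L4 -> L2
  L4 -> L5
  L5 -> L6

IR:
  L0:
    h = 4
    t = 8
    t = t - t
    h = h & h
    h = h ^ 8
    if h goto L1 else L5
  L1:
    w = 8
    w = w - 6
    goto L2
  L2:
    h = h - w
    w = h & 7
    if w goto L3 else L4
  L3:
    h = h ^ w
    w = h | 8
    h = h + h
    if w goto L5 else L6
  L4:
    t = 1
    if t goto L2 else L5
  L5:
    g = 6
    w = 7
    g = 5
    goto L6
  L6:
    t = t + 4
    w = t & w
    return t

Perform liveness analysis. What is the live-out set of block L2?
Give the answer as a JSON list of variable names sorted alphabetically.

Answer: ["h", "t", "w"]

Derivation:
Block summaries:
  L0 def {h,t} use ∅
  L1 def {w} use ∅
  L2 def {h,w} use {h,w}
  L3 def {h,w} use {h,w}
  L4 def {t} use ∅
  L5 def {g,w} use ∅
  L6 def {t,w} use {t,w}

Liveness:
  L0 li=∅ lo={h,t}
  L1 li={h,t} lo={h,t,w}
  L2 li={h,t,w} lo={h,t,w}
  L3 li={h,t,w} lo={t,w}
  L4 li={h,w} lo={h,t,w}
  L5 li={t} lo={t,w}
  L6 li={t,w} lo=∅

live-out(L2) = ["h", "t", "w"]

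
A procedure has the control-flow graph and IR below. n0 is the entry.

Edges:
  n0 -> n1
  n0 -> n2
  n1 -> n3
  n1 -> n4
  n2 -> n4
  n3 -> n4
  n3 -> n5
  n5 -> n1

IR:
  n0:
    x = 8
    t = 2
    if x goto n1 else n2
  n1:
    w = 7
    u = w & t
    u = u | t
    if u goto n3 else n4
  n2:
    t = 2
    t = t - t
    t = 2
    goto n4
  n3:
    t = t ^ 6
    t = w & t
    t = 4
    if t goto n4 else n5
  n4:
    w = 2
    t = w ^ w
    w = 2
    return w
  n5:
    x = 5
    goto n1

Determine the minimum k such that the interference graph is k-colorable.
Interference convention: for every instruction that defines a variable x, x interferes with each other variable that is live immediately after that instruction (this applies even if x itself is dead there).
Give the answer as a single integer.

Answer: 3

Derivation:
Block summaries:
  n0: def={t,x} ue=∅
  n1: def={u,w} ue={t}
  n2: def={t} ue=∅
  n3: def={t} ue={t,w}
  n4: def={t,w} ue=∅
  n5: def={x} ue=∅

Live sets:
  n0 li=∅ lo={t}
  n1 li={t} lo={t,w}
  n2 li=∅ lo=∅
  n3 li={t,w} lo={t}
  n4 li=∅ lo=∅
  n5 li={t} lo={t}

Conflict graph:
  t↔{u,w,x}
  u↔{t,w}
  w↔{t,u}
  x↔{t}

Chromatic number:
  {t,u,w} pairwise interfere (3-clique) ⇒ χ ≥ 3
  assign t→R0 u→R1 w→R2 x→R1 — no edge inside a register ⇒ χ ≤ 3
  χ = 3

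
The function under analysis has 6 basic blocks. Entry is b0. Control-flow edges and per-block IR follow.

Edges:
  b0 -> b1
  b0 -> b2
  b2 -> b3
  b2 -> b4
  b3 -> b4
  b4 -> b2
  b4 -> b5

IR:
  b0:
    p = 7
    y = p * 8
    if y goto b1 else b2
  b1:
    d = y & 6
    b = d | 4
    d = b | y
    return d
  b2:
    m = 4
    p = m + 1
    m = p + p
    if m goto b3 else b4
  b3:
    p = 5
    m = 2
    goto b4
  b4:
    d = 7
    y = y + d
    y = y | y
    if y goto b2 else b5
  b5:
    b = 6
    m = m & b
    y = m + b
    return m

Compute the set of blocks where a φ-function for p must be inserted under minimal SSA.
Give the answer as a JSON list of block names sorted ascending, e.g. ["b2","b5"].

Answer: ["b2", "b4"]

Analysis:
idom tree: b1←b0 b2←b0 b3←b2 b4←b2 b5←b4
Dom∩ at merges:
  b2: preds {b0,b4}: {b0} ∩ {b0,b2,b4} = {b0}; idom=b0
  b4: preds {b2,b3}: {b0,b2} ∩ {b0,b2,b3} = {b0,b2}; idom=b2

DF derivation:
  join b2 pred b0: · stop@b0
  join b2 pred b4: b4→b2 stop@b0
  join b4 pred b2: · stop@b2
  join b4 pred b3: b3 stop@b2
  b0: DF=∅
  b1: DF=∅
  b2: DF={b2}
  b3: DF={b4}
  b4: DF={b2}
  b5: DF=∅

φ for p: defs {b0,b2,b3}
  DF⁺ = {b2,b4}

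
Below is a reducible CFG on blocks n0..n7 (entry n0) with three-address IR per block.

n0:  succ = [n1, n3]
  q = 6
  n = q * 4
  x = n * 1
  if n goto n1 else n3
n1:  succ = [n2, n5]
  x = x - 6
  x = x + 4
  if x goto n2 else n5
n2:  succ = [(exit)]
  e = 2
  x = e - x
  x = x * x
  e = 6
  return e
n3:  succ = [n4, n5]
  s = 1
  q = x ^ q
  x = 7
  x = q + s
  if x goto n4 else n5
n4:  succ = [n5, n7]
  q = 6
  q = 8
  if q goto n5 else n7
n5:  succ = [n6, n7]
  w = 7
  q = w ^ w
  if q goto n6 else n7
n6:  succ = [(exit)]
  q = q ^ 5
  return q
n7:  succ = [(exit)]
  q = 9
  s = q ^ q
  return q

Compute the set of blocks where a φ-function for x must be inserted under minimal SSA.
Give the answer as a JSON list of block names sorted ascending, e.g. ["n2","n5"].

idom tree: n1←n0 n2←n1 n3←n0 n4←n3 n5←n0 n6←n5 n7←n0
Dom at joins:
  n5: preds {n1,n3,n4}: {n0,n1} ∩ {n0,n3} ∩ {n0,n3,n4} = {n0}; idom=n0
  n7: preds {n4,n5}: {n0,n3,n4} ∩ {n0,n5} = {n0}; idom=n0

DF derivation:
  join n5 pred n1: n1 stop@n0
  join n5 pred n3: n3 stop@n0
  join n5 pred n4: n4→n3 stop@n0
  join n7 pred n4: n4→n3 stop@n0
  join n7 pred n5: n5 stop@n0
  n0 → ∅
  n1 → {n5}
  n2 → ∅
  n3 → {n5,n7}
  n4 → {n5,n7}
  n5 → {n7}
  n6 → ∅
  n7 → ∅

φ for x: defs {n0,n1,n2,n3}
  DF⁺ = {n5,n7}

Answer: ["n5", "n7"]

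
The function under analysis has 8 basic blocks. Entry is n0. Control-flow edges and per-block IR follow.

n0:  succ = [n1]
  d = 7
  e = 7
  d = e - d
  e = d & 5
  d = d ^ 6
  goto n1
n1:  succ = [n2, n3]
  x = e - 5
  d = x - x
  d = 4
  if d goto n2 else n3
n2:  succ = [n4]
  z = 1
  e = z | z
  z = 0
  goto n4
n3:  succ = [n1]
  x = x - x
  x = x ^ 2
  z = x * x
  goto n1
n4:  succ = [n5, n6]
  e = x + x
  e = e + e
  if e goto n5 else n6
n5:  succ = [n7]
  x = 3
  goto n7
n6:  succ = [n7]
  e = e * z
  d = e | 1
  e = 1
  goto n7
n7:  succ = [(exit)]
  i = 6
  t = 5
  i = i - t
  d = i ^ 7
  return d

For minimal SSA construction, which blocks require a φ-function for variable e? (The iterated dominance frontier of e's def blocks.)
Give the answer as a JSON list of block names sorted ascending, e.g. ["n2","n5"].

Answer: ["n7"]

Working:
idom tree: n1←n0 n2←n1 n3←n1 n4←n2 n5←n4 n6←n4 n7←n4
Dom at joins:
  n1: preds {n0,n3}: {n0} ∩ {n0,n1,n3} = {n0}; idom=n0
  n7: preds {n5,n6}: {n0,n1,n2,n4,n5} ∩ {n0,n1,n2,n4,n6} = {n0,n1,n2,n4}; idom=n4

DF walk-up:
  join n1 pred n0: · stop@n0
  join n1 pred n3: n3→n1 stop@n0
  join n7 pred n5: n5 stop@n4
  join n7 pred n6: n6 stop@n4
  DF(n0)=∅
  DF(n1)={n1}
  DF(n2)=∅
  DF(n3)={n1}
  DF(n4)=∅
  DF(n5)={n7}
  DF(n6)={n7}
  DF(n7)=∅

φ for e: defs {n0,n2,n4,n6}
  DF⁺ = {n7}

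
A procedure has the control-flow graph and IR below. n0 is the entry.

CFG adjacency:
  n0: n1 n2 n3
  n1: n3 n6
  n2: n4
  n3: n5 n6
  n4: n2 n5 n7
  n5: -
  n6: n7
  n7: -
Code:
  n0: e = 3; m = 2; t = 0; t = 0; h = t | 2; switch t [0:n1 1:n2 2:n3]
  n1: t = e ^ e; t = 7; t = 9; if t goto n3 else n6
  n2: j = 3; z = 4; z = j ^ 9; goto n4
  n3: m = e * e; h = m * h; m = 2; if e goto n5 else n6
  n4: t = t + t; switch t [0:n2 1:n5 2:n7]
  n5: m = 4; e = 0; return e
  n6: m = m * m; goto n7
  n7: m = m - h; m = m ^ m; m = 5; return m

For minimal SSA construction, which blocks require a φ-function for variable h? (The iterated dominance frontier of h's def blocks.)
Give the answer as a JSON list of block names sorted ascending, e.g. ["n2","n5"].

idom tree: n1←n0 n2←n0 n3←n0 n4←n2 n5←n0 n6←n0 n7←n0
Join-block Dom:
  n2: preds {n0,n4}: {n0} ∩ {n0,n2,n4} = {n0}; idom=n0
  n3: preds {n0,n1}: {n0} ∩ {n0,n1} = {n0}; idom=n0
  n5: preds {n3,n4}: {n0,n3} ∩ {n0,n2,n4} = {n0}; idom=n0
  n6: preds {n1,n3}: {n0,n1} ∩ {n0,n3} = {n0}; idom=n0
  n7: preds {n4,n6}: {n0,n2,n4} ∩ {n0,n6} = {n0}; idom=n0

DF derivation:
  n2←n0: walk · to n0
  n2←n4: walk n4→n2 to n0
  n3←n0: walk · to n0
  n3←n1: walk n1 to n0
  n5←n3: walk n3 to n0
  n5←n4: walk n4→n2 to n0
  n6←n1: walk n1 to n0
  n6←n3: walk n3 to n0
  n7←n4: walk n4→n2 to n0
  n7←n6: walk n6 to n0
  n0: DF=∅
  n1: DF={n3,n6}
  n2: DF={n2,n5,n7}
  n3: DF={n5,n6}
  n4: DF={n2,n5,n7}
  n5: DF=∅
  n6: DF={n7}
  n7: DF=∅

φ for h: defs {n0,n3}
  DF⁺ = {n5,n6,n7}

Answer: ["n5", "n6", "n7"]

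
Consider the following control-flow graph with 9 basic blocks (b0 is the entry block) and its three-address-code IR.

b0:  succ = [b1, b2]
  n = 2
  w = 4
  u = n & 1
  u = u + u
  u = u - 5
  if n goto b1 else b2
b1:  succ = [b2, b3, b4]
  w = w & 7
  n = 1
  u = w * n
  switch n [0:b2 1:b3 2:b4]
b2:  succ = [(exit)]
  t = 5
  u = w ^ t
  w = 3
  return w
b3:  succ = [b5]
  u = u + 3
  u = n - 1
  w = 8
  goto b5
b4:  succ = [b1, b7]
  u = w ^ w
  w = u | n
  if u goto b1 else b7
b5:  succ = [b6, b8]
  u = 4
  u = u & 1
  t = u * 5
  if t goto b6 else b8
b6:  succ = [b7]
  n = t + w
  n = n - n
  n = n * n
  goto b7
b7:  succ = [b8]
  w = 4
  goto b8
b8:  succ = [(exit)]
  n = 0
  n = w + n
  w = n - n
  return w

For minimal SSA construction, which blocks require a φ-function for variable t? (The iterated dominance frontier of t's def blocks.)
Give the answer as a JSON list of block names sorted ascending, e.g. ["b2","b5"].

Answer: ["b7", "b8"]

Derivation:
idom tree: b1←b0 b2←b0 b3←b1 b4←b1 b5←b3 b6←b5 b7←b1 b8←b1
Dom at joins:
  b1: preds {b0,b4}: {b0} ∩ {b0,b1,b4} = {b0}; idom=b0
  b2: preds {b0,b1}: {b0} ∩ {b0,b1} = {b0}; idom=b0
  b7: preds {b4,b6}: {b0,b1,b4} ∩ {b0,b1,b3,b5,b6} = {b0,b1}; idom=b1
  b8: preds {b5,b7}: {b0,b1,b3,b5} ∩ {b0,b1,b7} = {b0,b1}; idom=b1

DF walk-up:
  join b1 pred b0: · stop@b0
  join b1 pred b4: b4→b1 stop@b0
  join b2 pred b0: · stop@b0
  join b2 pred b1: b1 stop@b0
  join b7 pred b4: b4 stop@b1
  join b7 pred b6: b6→b5→b3 stop@b1
  join b8 pred b5: b5→b3 stop@b1
  join b8 pred b7: b7 stop@b1
  DF(b0)=∅
  DF(b1)={b1,b2}
  DF(b2)=∅
  DF(b3)={b7,b8}
  DF(b4)={b1,b7}
  DF(b5)={b7,b8}
  DF(b6)={b7}
  DF(b7)={b8}
  DF(b8)=∅

φ for t: defs {b2,b5}
  DF⁺ = {b7,b8}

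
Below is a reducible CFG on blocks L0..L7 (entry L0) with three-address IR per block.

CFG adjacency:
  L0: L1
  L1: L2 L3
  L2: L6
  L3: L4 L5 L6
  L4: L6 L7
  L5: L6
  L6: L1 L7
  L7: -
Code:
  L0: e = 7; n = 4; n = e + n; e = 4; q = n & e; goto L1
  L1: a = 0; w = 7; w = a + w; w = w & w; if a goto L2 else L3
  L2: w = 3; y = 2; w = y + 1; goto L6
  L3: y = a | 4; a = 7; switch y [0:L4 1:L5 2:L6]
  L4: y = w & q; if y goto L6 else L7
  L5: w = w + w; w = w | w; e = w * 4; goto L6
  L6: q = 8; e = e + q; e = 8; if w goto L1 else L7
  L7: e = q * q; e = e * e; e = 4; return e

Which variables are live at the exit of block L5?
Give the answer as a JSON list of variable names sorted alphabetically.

Answer: ["e", "w"]

Analysis:
Per-block:
  L0: def={e,n,q} ue=∅
  L1: def={a,w} ue=∅
  L2: def={w,y} ue=∅
  L3: def={a,y} ue={a}
  L4: def={y} ue={q,w}
  L5: def={e,w} ue={w}
  L6: def={e,q} ue={e,w}
  L7: def={e} ue={q}

Liveness:
  L0: in=∅ out={e,q}
  L1: in={e,q} out={a,e,q,w}
  L2: in={e} out={e,w}
  L3: in={a,e,q,w} out={e,q,w}
  L4: in={e,q,w} out={e,q,w}
  L5: in={w} out={e,w}
  L6: in={e,w} out={e,q}
  L7: in={q} out=∅

live-out(L5) = ["e", "w"]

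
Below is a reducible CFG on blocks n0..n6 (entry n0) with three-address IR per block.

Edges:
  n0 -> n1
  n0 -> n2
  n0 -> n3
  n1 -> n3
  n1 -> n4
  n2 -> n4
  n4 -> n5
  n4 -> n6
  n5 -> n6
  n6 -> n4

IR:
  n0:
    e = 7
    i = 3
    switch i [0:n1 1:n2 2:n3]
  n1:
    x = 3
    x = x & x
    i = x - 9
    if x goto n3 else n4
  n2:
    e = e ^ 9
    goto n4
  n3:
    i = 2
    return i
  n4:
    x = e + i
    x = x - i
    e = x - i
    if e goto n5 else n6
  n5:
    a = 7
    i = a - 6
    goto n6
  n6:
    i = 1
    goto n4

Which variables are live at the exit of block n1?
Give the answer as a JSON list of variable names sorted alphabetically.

Per-block:
  n0: def={e,i} ue=∅
  n1: def={i,x} ue=∅
  n2: def={e} ue={e}
  n3: def={i} ue=∅
  n4: def={e,x} ue={e,i}
  n5: def={a,i} ue=∅
  n6: def={i} ue=∅

Live sets:
  n0: in=∅ out={e,i}
  n1: in={e} out={e,i}
  n2: in={e,i} out={e,i}
  n3: in=∅ out=∅
  n4: in={e,i} out={e}
  n5: in={e} out={e}
  n6: in={e} out={e,i}

live-out(n1) = ["e", "i"]

Answer: ["e", "i"]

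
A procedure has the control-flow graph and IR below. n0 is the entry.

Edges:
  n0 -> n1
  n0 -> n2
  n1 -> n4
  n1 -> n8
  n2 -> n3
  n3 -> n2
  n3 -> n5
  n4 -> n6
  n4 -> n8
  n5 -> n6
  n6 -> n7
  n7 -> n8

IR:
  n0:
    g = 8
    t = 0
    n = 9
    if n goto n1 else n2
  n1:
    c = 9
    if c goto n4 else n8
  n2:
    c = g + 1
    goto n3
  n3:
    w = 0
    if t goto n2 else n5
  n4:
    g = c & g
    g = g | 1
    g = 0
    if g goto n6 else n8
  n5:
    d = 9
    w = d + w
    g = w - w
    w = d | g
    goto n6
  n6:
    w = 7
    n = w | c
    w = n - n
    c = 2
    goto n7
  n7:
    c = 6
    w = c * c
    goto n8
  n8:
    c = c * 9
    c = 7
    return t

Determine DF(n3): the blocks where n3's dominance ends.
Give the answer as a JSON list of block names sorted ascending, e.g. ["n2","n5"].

idom tree: n1←n0 n2←n0 n3←n2 n4←n1 n5←n3 n6←n0 n7←n6 n8←n0
Dom at joins:
  n2: preds {n0,n3}: {n0} ∩ {n0,n2,n3} = {n0}; idom=n0
  n6: preds {n4,n5}: {n0,n1,n4} ∩ {n0,n2,n3,n5} = {n0}; idom=n0
  n8: preds {n1,n4,n7}: {n0,n1} ∩ {n0,n1,n4} ∩ {n0,n6,n7} = {n0}; idom=n0

DF walk-up:
  n2←n0: walk · to n0
  n2←n3: walk n3→n2 to n0
  n6←n4: walk n4→n1 to n0
  n6←n5: walk n5→n3→n2 to n0
  n8←n1: walk n1 to n0
  n8←n4: walk n4→n1 to n0
  n8←n7: walk n7→n6 to n0
  n0 → ∅
  n1 → {n6,n8}
  n2 → {n2,n6}
  n3 → {n2,n6}
  n4 → {n6,n8}
  n5 → {n6}
  n6 → {n8}
  n7 → {n8}
  n8 → ∅

DF(n3) = ["n2", "n6"]

Answer: ["n2", "n6"]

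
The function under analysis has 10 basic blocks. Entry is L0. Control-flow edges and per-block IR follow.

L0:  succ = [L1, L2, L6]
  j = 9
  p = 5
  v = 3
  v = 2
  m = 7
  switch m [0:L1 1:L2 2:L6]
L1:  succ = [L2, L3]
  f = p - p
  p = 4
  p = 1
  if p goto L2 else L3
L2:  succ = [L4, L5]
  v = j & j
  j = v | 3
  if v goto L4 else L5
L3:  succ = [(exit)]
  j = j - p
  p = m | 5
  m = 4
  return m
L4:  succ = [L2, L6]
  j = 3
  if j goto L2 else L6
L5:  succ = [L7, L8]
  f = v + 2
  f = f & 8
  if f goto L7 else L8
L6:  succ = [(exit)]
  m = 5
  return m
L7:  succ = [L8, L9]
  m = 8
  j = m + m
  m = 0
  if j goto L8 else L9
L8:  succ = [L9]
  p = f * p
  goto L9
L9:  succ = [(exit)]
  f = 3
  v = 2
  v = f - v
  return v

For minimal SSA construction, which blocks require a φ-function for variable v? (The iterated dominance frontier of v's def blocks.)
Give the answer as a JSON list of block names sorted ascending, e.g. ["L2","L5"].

idom tree: L1←L0 L2←L0 L3←L1 L4←L2 L5←L2 L6←L0 L7←L5 L8←L5 L9←L5
Dom∩ at merges:
  L2: preds {L0,L1,L4}: {L0} ∩ {L0,L1} ∩ {L0,L2,L4} = {L0}; idom=L0
  L6: preds {L0,L4}: {L0} ∩ {L0,L2,L4} = {L0}; idom=L0
  L8: preds {L5,L7}: {L0,L2,L5} ∩ {L0,L2,L5,L7} = {L0,L2,L5}; idom=L5
  L9: preds {L7,L8}: {L0,L2,L5,L7} ∩ {L0,L2,L5,L8} = {L0,L2,L5}; idom=L5

DF derivation:
  L2←L0: walk · to L0
  L2←L1: walk L1 to L0
  L2←L4: walk L4→L2 to L0
  L6←L0: walk · to L0
  L6←L4: walk L4→L2 to L0
  L8←L5: walk · to L5
  L8←L7: walk L7 to L5
  L9←L7: walk L7 to L5
  L9←L8: walk L8 to L5
  DF(L0)=∅
  DF(L1)={L2}
  DF(L2)={L2,L6}
  DF(L3)=∅
  DF(L4)={L2,L6}
  DF(L5)=∅
  DF(L6)=∅
  DF(L7)={L8,L9}
  DF(L8)={L9}
  DF(L9)=∅

φ for v: defs {L0,L2,L9}
  DF⁺ = {L2,L6}

Answer: ["L2", "L6"]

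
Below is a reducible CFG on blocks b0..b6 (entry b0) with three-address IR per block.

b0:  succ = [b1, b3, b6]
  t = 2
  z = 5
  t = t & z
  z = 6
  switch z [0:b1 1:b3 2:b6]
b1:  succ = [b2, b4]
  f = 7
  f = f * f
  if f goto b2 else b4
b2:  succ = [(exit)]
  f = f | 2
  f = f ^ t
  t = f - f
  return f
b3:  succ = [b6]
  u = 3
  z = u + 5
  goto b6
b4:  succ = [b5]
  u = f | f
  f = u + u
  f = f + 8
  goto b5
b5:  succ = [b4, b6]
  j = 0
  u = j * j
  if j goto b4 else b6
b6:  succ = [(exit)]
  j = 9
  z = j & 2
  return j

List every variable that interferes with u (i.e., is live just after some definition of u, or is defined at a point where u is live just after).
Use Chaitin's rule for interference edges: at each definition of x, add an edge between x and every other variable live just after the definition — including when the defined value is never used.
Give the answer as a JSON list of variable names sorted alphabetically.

Answer: ["f", "j"]

Derivation:
def/use:
  b0: {t,z} / ∅
  b1: {f} / ∅
  b2: {f,t} / {f,t}
  b3: {u,z} / ∅
  b4: {f,u} / {f}
  b5: {j,u} / ∅
  b6: {j,z} / ∅

Live sets:
  live b0: ∅→{t}
  live b1: {t}→{f,t}
  live b2: {f,t}→∅
  live b3: ∅→∅
  live b4: {f}→{f}
  live b5: {f}→{f}
  live b6: ∅→∅

Interfere edges:
  f↔{j,t,u}
  j↔{f,u,z}
  t↔{f,z}
  u↔{f,j}
  z↔{j,t}

N(u) = ["f", "j"]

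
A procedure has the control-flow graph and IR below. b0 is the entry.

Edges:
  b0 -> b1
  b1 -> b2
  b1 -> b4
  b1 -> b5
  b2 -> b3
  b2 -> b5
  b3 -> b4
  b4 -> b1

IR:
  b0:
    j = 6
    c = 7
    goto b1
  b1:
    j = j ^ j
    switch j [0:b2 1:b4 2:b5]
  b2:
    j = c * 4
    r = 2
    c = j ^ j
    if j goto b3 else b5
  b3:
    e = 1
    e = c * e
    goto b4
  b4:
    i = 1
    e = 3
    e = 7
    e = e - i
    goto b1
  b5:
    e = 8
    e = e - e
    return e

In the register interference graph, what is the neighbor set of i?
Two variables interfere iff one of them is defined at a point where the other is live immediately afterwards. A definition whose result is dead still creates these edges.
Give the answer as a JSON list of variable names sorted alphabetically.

Answer: ["c", "e", "j"]

Working:
Per-block:
  b0: def={c,j} ue=∅
  b1: def={j} ue={j}
  b2: def={c,j,r} ue={c}
  b3: def={e} ue={c}
  b4: def={e,i} ue=∅
  b5: def={e} ue=∅

Liveness:
  live b0: ∅→{c,j}
  live b1: {c,j}→{c,j}
  live b2: {c}→{c,j}
  live b3: {c,j}→{c,j}
  live b4: {c,j}→{c,j}
  live b5: ∅→∅

Conflict graph:
  c↔{e,i,j}
  e↔{c,i,j}
  i↔{c,e,j}
  j↔{c,e,i,r}
  r↔{j}

N(i) = ["c", "e", "j"]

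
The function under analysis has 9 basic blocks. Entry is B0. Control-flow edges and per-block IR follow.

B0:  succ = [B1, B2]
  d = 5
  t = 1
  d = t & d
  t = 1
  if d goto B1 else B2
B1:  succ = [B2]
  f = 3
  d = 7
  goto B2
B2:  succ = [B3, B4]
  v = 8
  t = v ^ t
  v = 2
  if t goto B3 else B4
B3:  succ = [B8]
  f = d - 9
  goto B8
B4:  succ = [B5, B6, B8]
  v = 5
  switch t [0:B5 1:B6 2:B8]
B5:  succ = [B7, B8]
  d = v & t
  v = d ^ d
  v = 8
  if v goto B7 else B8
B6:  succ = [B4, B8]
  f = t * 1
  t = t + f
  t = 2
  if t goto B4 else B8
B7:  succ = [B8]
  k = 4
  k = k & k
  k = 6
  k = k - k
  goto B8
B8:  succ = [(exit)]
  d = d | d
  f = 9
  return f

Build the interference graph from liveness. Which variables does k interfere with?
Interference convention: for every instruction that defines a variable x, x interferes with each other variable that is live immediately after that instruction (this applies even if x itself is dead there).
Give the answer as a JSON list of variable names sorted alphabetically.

Block summaries:
  B0 def {d,t} use ∅
  B1 def {d,f} use ∅
  B2 def {t,v} use {t}
  B3 def {f} use {d}
  B4 def {v} use {t}
  B5 def {d,v} use {t,v}
  B6 def {f,t} use {t}
  B7 def {k} use ∅
  B8 def {d,f} use {d}

Backward fixpoint:
  B0 li=∅ lo={d,t}
  B1 li={t} lo={d,t}
  B2 li={d,t} lo={d,t}
  B3 li={d} lo={d}
  B4 li={d,t} lo={d,t,v}
  B5 li={t,v} lo={d}
  B6 li={d,t} lo={d,t}
  B7 li={d} lo={d}
  B8 li={d} lo=∅

Interfere edges:
  d↔{f,k,t,v}
  f↔{d,t}
  k↔{d}
  t↔{d,f,v}
  v↔{d,t}

N(k) = ["d"]

Answer: ["d"]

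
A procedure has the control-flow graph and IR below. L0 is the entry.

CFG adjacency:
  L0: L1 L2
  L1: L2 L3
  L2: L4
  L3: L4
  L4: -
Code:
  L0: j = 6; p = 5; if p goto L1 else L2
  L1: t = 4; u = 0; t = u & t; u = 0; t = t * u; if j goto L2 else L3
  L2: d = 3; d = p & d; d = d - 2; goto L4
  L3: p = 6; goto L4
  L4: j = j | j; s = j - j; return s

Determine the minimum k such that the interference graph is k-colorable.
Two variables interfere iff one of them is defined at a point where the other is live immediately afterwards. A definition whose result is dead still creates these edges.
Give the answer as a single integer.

def/use:
  L0: {j,p} / ∅
  L1: {t,u} / {j}
  L2: {d} / {p}
  L3: {p} / ∅
  L4: {j,s} / {j}

Liveness:
  L0 li=∅ lo={j,p}
  L1 li={j,p} lo={j,p}
  L2 li={j,p} lo={j}
  L3 li={j} lo={j}
  L4 li={j} lo=∅

Interfere edges:
  d — {j,p}
  j — {d,p,t,u}
  p — {d,j,t,u}
  s — ∅
  t — {j,p,u}
  u — {j,p,t}

Colouring:
  {j,p,t,u} pairwise interfere (4-clique) ⇒ χ ≥ 4
  4-colouring: R0={j,s}  R1={p}  R2={d,t}  R3={u}
  χ = 4

Answer: 4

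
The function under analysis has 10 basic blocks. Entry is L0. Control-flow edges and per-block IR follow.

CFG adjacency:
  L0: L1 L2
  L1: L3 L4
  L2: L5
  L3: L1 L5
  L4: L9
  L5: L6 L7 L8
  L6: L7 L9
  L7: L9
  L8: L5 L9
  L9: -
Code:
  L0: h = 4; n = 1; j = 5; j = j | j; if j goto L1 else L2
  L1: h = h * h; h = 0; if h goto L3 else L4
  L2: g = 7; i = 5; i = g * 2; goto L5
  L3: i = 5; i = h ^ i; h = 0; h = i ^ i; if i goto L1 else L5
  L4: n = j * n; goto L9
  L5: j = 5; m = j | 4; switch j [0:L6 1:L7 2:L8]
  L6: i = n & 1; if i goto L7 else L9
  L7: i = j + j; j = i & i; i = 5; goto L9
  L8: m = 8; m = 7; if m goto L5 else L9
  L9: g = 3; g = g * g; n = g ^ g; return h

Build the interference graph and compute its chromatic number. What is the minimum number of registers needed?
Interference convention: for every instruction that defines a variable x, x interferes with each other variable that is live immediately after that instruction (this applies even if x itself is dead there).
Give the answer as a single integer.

Per-block:
  L0: def={h,j,n} ue=∅
  L1: def={h} ue={h}
  L2: def={g,i} ue=∅
  L3: def={h,i} ue={h}
  L4: def={n} ue={j,n}
  L5: def={j,m} ue=∅
  L6: def={i} ue={n}
  L7: def={i,j} ue={j}
  L8: def={m} ue=∅
  L9: def={g,n} ue={h}

Backward fixpoint:
  L0: in=∅ out={h,j,n}
  L1: in={h,j,n} out={h,j,n}
  L2: in={h,n} out={h,n}
  L3: in={h,j,n} out={h,j,n}
  L4: in={h,j,n} out={h}
  L5: in={h,n} out={h,j,n}
  L6: in={h,j,n} out={h,j}
  L7: in={h,j} out={h}
  L8: in={h,n} out={h,n}
  L9: in={h} out=∅

Conflict graph:
  g: {h,i,n}
  h: {g,i,j,m,n}
  i: {g,h,j,n}
  j: {h,i,m,n}
  m: {h,j,n}
  n: {g,h,i,j,m}

Registers:
  lower bound: {g,h,i,n} mutually conflict ⇒ χ ≥ 4
  4-colouring: R0={h}  R1={n}  R2={i,m}  R3={g,j}
  χ = 4

Answer: 4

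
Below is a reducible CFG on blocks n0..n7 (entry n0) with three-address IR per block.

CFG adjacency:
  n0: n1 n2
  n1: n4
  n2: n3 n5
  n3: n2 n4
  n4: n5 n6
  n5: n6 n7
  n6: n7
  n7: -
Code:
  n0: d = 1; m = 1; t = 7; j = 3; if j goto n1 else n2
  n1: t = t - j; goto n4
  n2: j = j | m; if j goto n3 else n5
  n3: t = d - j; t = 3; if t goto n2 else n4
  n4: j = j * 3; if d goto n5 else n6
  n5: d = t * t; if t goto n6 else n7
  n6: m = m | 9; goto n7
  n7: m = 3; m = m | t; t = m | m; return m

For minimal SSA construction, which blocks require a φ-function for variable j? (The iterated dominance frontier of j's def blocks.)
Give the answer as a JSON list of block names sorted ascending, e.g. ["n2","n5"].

Answer: ["n2", "n4", "n5", "n6", "n7"]

Derivation:
idom tree: n1←n0 n2←n0 n3←n2 n4←n0 n5←n0 n6←n0 n7←n0
Join-block Dom:
  n2: preds {n0,n3}: {n0} ∩ {n0,n2,n3} = {n0}; idom=n0
  n4: preds {n1,n3}: {n0,n1} ∩ {n0,n2,n3} = {n0}; idom=n0
  n5: preds {n2,n4}: {n0,n2} ∩ {n0,n4} = {n0}; idom=n0
  n6: preds {n4,n5}: {n0,n4} ∩ {n0,n5} = {n0}; idom=n0
  n7: preds {n5,n6}: {n0,n5} ∩ {n0,n6} = {n0}; idom=n0

DF walk-up:
  n2←n0: walk · to n0
  n2←n3: walk n3→n2 to n0
  n4←n1: walk n1 to n0
  n4←n3: walk n3→n2 to n0
  n5←n2: walk n2 to n0
  n5←n4: walk n4 to n0
  n6←n4: walk n4 to n0
  n6←n5: walk n5 to n0
  n7←n5: walk n5 to n0
  n7←n6: walk n6 to n0
  n0: DF=∅
  n1: DF={n4}
  n2: DF={n2,n4,n5}
  n3: DF={n2,n4}
  n4: DF={n5,n6}
  n5: DF={n6,n7}
  n6: DF={n7}
  n7: DF=∅

φ for j: defs {n0,n2,n4}
  DF⁺ = {n2,n4,n5,n6,n7}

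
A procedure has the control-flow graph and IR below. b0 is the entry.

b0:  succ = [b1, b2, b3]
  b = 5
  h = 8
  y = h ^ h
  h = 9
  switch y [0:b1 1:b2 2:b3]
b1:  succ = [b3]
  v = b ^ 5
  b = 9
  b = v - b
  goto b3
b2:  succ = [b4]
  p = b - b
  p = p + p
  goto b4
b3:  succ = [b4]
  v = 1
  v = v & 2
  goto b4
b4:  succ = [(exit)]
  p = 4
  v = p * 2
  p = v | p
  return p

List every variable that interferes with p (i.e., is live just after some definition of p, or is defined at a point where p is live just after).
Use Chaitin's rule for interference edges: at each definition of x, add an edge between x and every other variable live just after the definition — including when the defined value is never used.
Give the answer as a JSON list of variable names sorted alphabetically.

Answer: ["v"]

Working:
Block summaries:
  b0: {b,h,y} / ∅
  b1: {b,v} / {b}
  b2: {p} / {b}
  b3: {v} / ∅
  b4: {p,v} / ∅

Liveness:
  b0: in=∅ out={b}
  b1: in={b} out=∅
  b2: in={b} out=∅
  b3: in=∅ out=∅
  b4: in=∅ out=∅

Conflict graph:
  b: {h,v,y}
  h: {b,y}
  p: {v}
  v: {b,p}
  y: {b,h}

N(p) = ["v"]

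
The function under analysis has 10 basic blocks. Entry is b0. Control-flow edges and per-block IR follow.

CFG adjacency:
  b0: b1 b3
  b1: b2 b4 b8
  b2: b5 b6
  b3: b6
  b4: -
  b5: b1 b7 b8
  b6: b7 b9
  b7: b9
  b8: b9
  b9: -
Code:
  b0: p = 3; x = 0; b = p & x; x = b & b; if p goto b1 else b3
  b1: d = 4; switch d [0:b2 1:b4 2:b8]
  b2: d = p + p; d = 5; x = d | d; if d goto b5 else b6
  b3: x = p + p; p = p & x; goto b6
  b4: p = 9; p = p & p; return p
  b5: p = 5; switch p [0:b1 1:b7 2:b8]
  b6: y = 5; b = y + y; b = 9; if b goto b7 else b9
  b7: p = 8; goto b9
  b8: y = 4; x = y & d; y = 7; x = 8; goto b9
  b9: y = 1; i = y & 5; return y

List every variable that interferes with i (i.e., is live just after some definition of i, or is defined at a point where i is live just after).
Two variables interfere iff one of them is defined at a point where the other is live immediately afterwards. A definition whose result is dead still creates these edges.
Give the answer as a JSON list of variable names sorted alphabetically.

Per-block:
  b0 def {b,p,x} use ∅
  b1 def {d} use ∅
  b2 def {d,x} use {p}
  b3 def {p,x} use {p}
  b4 def {p} use ∅
  b5 def {p} use ∅
  b6 def {b,y} use ∅
  b7 def {p} use ∅
  b8 def {x,y} use {d}
  b9 def {i,y} use ∅

Backward fixpoint:
  live b0: ∅→{p}
  live b1: {p}→{d,p}
  live b2: {p}→{d}
  live b3: {p}→∅
  live b4: ∅→∅
  live b5: {d}→{d,p}
  live b6: ∅→∅
  live b7: ∅→∅
  live b8: {d}→∅
  live b9: ∅→∅

Interference:
  b — {p}
  d — {p,x,y}
  i — {y}
  p — {b,d,x}
  x — {d,p}
  y — {d,i}

N(i) = ["y"]

Answer: ["y"]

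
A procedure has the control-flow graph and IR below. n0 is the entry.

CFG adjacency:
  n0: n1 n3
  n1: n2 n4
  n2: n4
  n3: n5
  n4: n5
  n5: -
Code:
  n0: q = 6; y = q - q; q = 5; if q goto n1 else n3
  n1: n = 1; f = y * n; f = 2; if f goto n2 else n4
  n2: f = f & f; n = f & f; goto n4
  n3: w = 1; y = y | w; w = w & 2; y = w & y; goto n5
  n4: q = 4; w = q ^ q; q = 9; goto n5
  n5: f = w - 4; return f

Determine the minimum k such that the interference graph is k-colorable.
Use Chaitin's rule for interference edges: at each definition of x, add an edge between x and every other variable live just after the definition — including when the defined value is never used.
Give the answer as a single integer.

Block summaries:
  n0 def {q,y} use ∅
  n1 def {f,n} use {y}
  n2 def {f,n} use {f}
  n3 def {w,y} use {y}
  n4 def {q,w} use ∅
  n5 def {f} use {w}

Live sets:
  n0 li=∅ lo={y}
  n1 li={y} lo={f}
  n2 li={f} lo=∅
  n3 li={y} lo={w}
  n4 li=∅ lo={w}
  n5 li={w} lo=∅

Conflict graph:
  f↔∅
  n↔{y}
  q↔{w,y}
  w↔{q,y}
  y↔{n,q,w}

Chromatic number:
  lower bound: {q,w,y} mutually conflict ⇒ χ ≥ 3
  assign f→r0 n→r1 q→r1 w→r2 y→r0 — no edge inside a register ⇒ χ ≤ 3
  χ = 3

Answer: 3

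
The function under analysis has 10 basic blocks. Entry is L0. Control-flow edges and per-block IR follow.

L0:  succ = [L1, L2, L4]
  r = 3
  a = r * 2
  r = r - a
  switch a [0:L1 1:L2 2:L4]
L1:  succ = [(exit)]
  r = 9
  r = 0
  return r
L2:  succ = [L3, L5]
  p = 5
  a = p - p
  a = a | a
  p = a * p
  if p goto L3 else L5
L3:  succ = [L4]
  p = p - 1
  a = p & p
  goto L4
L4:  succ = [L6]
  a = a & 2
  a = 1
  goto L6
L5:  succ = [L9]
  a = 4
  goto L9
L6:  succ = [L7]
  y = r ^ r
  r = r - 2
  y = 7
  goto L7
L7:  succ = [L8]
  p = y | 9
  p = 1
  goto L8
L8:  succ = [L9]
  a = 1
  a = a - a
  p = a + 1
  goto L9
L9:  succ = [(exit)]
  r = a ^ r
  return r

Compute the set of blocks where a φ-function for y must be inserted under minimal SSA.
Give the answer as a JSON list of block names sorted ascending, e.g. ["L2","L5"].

idom tree: L1←L0 L2←L0 L3←L2 L4←L0 L5←L2 L6←L4 L7←L6 L8←L7 L9←L0
Dom∩ at merges:
  L4: preds {L0,L3}: {L0} ∩ {L0,L2,L3} = {L0}; idom=L0
  L9: preds {L5,L8}: {L0,L2,L5} ∩ {L0,L4,L6,L7,L8} = {L0}; idom=L0

DF walk-up:
  join L4 pred L0: · stop@L0
  join L4 pred L3: L3→L2 stop@L0
  join L9 pred L5: L5→L2 stop@L0
  join L9 pred L8: L8→L7→L6→L4 stop@L0
  L0 → ∅
  L1 → ∅
  L2 → {L4,L9}
  L3 → {L4}
  L4 → {L9}
  L5 → {L9}
  L6 → {L9}
  L7 → {L9}
  L8 → {L9}
  L9 → ∅

φ for y: defs {L6}
  DF⁺ = {L9}

Answer: ["L9"]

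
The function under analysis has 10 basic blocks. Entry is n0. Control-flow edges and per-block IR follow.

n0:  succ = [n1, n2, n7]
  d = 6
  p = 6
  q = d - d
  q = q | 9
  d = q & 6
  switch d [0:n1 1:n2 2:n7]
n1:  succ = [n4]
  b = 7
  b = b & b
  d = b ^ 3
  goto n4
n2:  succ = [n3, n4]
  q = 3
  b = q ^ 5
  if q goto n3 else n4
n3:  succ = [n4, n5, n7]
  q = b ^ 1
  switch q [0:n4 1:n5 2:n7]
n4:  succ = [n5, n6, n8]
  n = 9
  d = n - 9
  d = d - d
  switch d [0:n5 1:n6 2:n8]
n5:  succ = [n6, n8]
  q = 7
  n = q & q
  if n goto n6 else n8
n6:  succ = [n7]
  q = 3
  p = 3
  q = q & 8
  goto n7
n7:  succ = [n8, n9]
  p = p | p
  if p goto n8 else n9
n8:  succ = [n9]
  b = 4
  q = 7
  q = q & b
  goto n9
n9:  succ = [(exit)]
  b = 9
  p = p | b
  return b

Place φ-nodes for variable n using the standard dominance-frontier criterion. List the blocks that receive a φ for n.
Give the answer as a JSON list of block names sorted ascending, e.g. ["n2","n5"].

Answer: ["n5", "n6", "n7", "n8", "n9"]

Working:
idom tree: n1←n0 n2←n0 n3←n2 n4←n0 n5←n0 n6←n0 n7←n0 n8←n0 n9←n0
Dom at joins:
  n4: preds {n1,n2,n3}: {n0,n1} ∩ {n0,n2} ∩ {n0,n2,n3} = {n0}; idom=n0
  n5: preds {n3,n4}: {n0,n2,n3} ∩ {n0,n4} = {n0}; idom=n0
  n6: preds {n4,n5}: {n0,n4} ∩ {n0,n5} = {n0}; idom=n0
  n7: preds {n0,n3,n6}: {n0} ∩ {n0,n2,n3} ∩ {n0,n6} = {n0}; idom=n0
  n8: preds {n4,n5,n7}: {n0,n4} ∩ {n0,n5} ∩ {n0,n7} = {n0}; idom=n0
  n9: preds {n7,n8}: {n0,n7} ∩ {n0,n8} = {n0}; idom=n0

Frontier:
  n4←n1: walk n1 to n0
  n4←n2: walk n2 to n0
  n4←n3: walk n3→n2 to n0
  n5←n3: walk n3→n2 to n0
  n5←n4: walk n4 to n0
  n6←n4: walk n4 to n0
  n6←n5: walk n5 to n0
  n7←n0: walk · to n0
  n7←n3: walk n3→n2 to n0
  n7←n6: walk n6 to n0
  n8←n4: walk n4 to n0
  n8←n5: walk n5 to n0
  n8←n7: walk n7 to n0
  n9←n7: walk n7 to n0
  n9←n8: walk n8 to n0
  n0 → ∅
  n1 → {n4}
  n2 → {n4,n5,n7}
  n3 → {n4,n5,n7}
  n4 → {n5,n6,n8}
  n5 → {n6,n8}
  n6 → {n7}
  n7 → {n8,n9}
  n8 → {n9}
  n9 → ∅

φ for n: defs {n4,n5}
  DF⁺ = {n5,n6,n7,n8,n9}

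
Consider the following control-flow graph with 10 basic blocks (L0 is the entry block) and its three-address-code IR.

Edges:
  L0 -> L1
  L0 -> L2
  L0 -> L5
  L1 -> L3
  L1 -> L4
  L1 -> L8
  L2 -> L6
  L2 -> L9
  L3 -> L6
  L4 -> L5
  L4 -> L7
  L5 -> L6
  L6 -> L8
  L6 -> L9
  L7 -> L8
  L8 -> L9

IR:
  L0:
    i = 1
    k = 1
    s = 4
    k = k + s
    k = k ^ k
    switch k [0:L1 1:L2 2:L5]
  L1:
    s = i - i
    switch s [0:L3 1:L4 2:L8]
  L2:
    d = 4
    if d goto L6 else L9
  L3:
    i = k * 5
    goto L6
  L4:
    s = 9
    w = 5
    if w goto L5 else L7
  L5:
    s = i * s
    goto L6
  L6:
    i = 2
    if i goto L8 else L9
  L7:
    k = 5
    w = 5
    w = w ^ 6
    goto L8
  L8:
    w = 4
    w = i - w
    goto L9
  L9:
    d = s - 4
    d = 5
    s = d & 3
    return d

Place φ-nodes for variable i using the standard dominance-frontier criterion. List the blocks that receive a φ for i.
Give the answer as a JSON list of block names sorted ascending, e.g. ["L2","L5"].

idom tree: L1←L0 L2←L0 L3←L1 L4←L1 L5←L0 L6←L0 L7←L4 L8←L0 L9←L0
Dom∩ at merges:
  L5: preds {L0,L4}: {L0} ∩ {L0,L1,L4} = {L0}; idom=L0
  L6: preds {L2,L3,L5}: {L0,L2} ∩ {L0,L1,L3} ∩ {L0,L5} = {L0}; idom=L0
  L8: preds {L1,L6,L7}: {L0,L1} ∩ {L0,L6} ∩ {L0,L1,L4,L7} = {L0}; idom=L0
  L9: preds {L2,L6,L8}: {L0,L2} ∩ {L0,L6} ∩ {L0,L8} = {L0}; idom=L0

DF walk-up:
  join L5 pred L0: · stop@L0
  join L5 pred L4: L4→L1 stop@L0
  join L6 pred L2: L2 stop@L0
  join L6 pred L3: L3→L1 stop@L0
  join L6 pred L5: L5 stop@L0
  join L8 pred L1: L1 stop@L0
  join L8 pred L6: L6 stop@L0
  join L8 pred L7: L7→L4→L1 stop@L0
  join L9 pred L2: L2 stop@L0
  join L9 pred L6: L6 stop@L0
  join L9 pred L8: L8 stop@L0
  DF(L0)=∅
  DF(L1)={L5,L6,L8}
  DF(L2)={L6,L9}
  DF(L3)={L6}
  DF(L4)={L5,L8}
  DF(L5)={L6}
  DF(L6)={L8,L9}
  DF(L7)={L8}
  DF(L8)={L9}
  DF(L9)=∅

φ for i: defs {L0,L3,L6}
  DF⁺ = {L6,L8,L9}

Answer: ["L6", "L8", "L9"]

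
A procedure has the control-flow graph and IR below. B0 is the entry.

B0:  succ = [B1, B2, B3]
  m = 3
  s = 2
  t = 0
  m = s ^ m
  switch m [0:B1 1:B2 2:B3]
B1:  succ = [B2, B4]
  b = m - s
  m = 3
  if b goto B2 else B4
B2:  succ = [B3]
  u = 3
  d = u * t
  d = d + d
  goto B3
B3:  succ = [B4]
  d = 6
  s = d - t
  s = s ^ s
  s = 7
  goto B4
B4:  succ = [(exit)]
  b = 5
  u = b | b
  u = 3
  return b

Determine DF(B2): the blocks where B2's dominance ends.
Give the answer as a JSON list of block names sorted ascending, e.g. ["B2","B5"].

idom tree: B1←B0 B2←B0 B3←B0 B4←B0
Join-block Dom:
  B2: preds {B0,B1}: {B0} ∩ {B0,B1} = {B0}; idom=B0
  B3: preds {B0,B2}: {B0} ∩ {B0,B2} = {B0}; idom=B0
  B4: preds {B1,B3}: {B0,B1} ∩ {B0,B3} = {B0}; idom=B0

DF walk-up:
  join B2 pred B0: · stop@B0
  join B2 pred B1: B1 stop@B0
  join B3 pred B0: · stop@B0
  join B3 pred B2: B2 stop@B0
  join B4 pred B1: B1 stop@B0
  join B4 pred B3: B3 stop@B0
  B0 → ∅
  B1 → {B2,B4}
  B2 → {B3}
  B3 → {B4}
  B4 → ∅

DF(B2) = ["B3"]

Answer: ["B3"]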